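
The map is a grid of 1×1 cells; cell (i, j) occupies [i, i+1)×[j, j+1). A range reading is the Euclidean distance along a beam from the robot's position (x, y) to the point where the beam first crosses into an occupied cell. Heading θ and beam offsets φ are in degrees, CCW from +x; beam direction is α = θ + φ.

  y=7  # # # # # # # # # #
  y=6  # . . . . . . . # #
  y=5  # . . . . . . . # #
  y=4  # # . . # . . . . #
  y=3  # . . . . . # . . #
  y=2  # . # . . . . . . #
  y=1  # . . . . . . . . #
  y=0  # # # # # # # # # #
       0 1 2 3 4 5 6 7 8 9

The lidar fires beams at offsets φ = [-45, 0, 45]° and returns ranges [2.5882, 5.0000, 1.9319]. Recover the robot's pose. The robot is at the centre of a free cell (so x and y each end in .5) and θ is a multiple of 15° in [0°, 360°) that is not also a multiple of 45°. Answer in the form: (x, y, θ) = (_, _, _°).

Candidates: 42 free-cell centres × 16 headings = 672 poses. Raycast each; keep the one whose scan matches to 4 dp.
  (4.5, 2.5, 285°): beam 1 = 1.7321 ≠ 2.5882 ✗
  (1.5, 1.5, 30°): beam 1 = 1.9319 ≠ 2.5882 ✗
  (1.5, 5.5, 240°): beam 1 = 0.5176 ≠ 2.5882 ✗
  (5.5, 5.5, 150°): beam 1 = 1.5529 ≠ 2.5882 ✗
  (1.5, 5.5, 30°): beam 2 = 3.0000 ≠ 5.0000 ✗
  …
  (3.5, 6.5, 240°): r_1=2.5882, r_2=5.0000, r_3=1.9319 — all match ✓
No second candidate reproduces the full scan.

(x, y, θ) = (3.5, 6.5, 240°)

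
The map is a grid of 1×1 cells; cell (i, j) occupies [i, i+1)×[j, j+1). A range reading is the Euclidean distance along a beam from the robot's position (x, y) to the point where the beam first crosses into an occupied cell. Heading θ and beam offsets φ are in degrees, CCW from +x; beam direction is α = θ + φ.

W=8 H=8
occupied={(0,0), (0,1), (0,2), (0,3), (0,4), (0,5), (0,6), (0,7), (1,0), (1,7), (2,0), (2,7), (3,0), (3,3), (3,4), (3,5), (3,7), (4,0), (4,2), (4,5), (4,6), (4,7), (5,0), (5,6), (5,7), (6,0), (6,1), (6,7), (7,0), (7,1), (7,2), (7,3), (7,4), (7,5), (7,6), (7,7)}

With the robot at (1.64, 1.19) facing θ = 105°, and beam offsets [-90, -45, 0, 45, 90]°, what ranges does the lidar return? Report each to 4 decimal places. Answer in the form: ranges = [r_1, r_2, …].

ranges = [3.1296, 2.7200, 2.4728, 0.7390, 0.6626]

beam 1: φ=-90°, α=15°
  direction (0.9659, 0.2588); cell (1,1); t to first gridline: x 0.3727, y 3.1296 (then +1.0353 / +3.8637)
    (2,1) via x @ 0.3727
    (3,1) via x @ 1.4080
    (4,1) via x @ 2.4433
    (4,2) via y @ 3.1296  # hit
  → r_1 = 3.1296
beam 2: φ=-45°, α=60°
  direction (0.5000, 0.8660); cell (1,1); t to first gridline: x 0.7200, y 0.9353 (then +2.0000 / +1.1547)
    (2,1) via x @ 0.7200
    (2,2) via y @ 0.9353
    (2,3) via y @ 2.0900
    (3,3) via x @ 2.7200  # hit
  → r_2 = 2.7200
beam 3: φ=0°, α=105°
  direction (-0.2588, 0.9659); cell (1,1); t to first gridline: x 2.4728, y 0.8386 (then +3.8637 / +1.0353)
    (1,2) via y @ 0.8386
    (1,3) via y @ 1.8738
    (0,3) via x @ 2.4728  # hit
  → r_3 = 2.4728
beam 4: φ=45°, α=150°
  direction (-0.8660, 0.5000); cell (1,1); t to first gridline: x 0.7390, y 1.6200 (then +1.1547 / +2.0000)
    (0,1) via x @ 0.7390  # hit
  → r_4 = 0.7390
beam 5: φ=90°, α=195°
  direction (-0.9659, -0.2588); cell (1,1); t to first gridline: x 0.6626, y 0.7341 (then +1.0353 / +3.8637)
    (0,1) via x @ 0.6626  # hit
  → r_5 = 0.6626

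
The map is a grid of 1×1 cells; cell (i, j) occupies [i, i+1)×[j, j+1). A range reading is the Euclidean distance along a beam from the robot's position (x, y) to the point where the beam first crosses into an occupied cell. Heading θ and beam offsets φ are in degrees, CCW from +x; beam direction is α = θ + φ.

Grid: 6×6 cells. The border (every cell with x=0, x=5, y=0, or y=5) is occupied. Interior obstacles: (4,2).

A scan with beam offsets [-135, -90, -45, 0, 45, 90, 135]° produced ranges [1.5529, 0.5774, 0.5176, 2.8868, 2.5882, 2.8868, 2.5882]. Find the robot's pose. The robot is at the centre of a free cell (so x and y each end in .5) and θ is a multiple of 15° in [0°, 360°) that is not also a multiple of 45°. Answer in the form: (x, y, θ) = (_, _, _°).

(x, y, θ) = (3.5, 2.5, 60°)

Candidates: 15 free-cell centres × 16 headings = 240 poses. Raycast each; keep the one whose scan matches to 4 dp.
  (4.5, 4.5, 120°): beam 1 = 0.5176 ≠ 1.5529 ✗
  (2.5, 4.5, 150°): beam 1 = 1.9319 ≠ 1.5529 ✗
  (4.5, 1.5, 165°): beam 1 = 0.5774 ≠ 1.5529 ✗
  (3.5, 2.5, 345°): beam 1 = 2.8868 ≠ 1.5529 ✗
  (1.5, 2.5, 285°): beam 1 = 0.5774 ≠ 1.5529 ✗
  …
  (3.5, 2.5, 60°): r_1=1.5529, r_2=0.5774, r_3=0.5176, r_4=2.8868, r_5=2.5882, r_6=2.8868, r_7=2.5882 — all match ✓
No second candidate reproduces the full scan.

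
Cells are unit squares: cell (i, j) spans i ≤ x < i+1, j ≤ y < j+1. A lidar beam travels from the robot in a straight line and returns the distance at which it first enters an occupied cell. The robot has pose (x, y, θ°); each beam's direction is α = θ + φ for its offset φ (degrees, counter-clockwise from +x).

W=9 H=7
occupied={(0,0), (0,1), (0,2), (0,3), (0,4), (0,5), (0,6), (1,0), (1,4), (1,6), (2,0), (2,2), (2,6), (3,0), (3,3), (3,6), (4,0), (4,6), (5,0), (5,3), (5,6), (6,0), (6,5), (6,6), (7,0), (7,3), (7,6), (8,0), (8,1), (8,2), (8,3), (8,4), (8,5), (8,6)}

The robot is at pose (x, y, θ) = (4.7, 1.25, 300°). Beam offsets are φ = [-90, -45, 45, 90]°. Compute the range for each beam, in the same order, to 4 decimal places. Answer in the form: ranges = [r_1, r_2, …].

ranges = [0.5000, 0.2588, 0.9659, 3.5000]

beam 1: φ=-90°, α=210°
  cosα=-0.8660 sinα=-0.5000 | (4,1) | tMaxX 0.8083 tMaxY 0.5000 | tΔX 1.1547 tΔY 2.0000
    t=0.5000 [y] (4,0) — stop
  → r_1 = 0.5000
beam 2: φ=-45°, α=255°
  cosα=-0.2588 sinα=-0.9659 | (4,1) | tMaxX 2.7046 tMaxY 0.2588 | tΔX 3.8637 tΔY 1.0353
    t=0.2588 [y] (4,0) — stop
  → r_2 = 0.2588
beam 3: φ=45°, α=345°
  cosα=0.9659 sinα=-0.2588 | (4,1) | tMaxX 0.3106 tMaxY 0.9659 | tΔX 1.0353 tΔY 3.8637
    t=0.3106 [x] (5,1)
    t=0.9659 [y] (5,0) — stop
  → r_3 = 0.9659
beam 4: φ=90°, α=30°
  cosα=0.8660 sinα=0.5000 | (4,1) | tMaxX 0.3464 tMaxY 1.5000 | tΔX 1.1547 tΔY 2.0000
    t=0.3464 [x] (5,1)
    t=1.5000 [y] (5,2)
    t=1.5011 [x] (6,2)
    t=2.6558 [x] (7,2)
    t=3.5000 [y] (7,3) — stop
  → r_4 = 3.5000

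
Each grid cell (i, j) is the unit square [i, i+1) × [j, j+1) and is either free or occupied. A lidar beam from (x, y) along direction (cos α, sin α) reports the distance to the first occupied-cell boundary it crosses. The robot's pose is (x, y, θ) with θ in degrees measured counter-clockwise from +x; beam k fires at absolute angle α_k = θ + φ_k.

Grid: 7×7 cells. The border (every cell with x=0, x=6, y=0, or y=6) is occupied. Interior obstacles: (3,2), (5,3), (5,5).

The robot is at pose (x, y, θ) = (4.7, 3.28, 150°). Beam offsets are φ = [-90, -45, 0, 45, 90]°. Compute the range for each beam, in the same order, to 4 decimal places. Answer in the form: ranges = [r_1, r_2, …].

beam 1: φ=-90°, α=60°
  d=(0.5000,0.8660)  start (4,3)  tX=0.6000 tY=0.8314  stride 1/|dx|=2.0000 1/|dy|=1.1547
    cross x-line → (5,3), t=0.6000 (wall)
  → r_1 = 0.6000
beam 2: φ=-45°, α=105°
  d=(-0.2588,0.9659)  start (4,3)  tX=2.7046 tY=0.7454  stride 1/|dx|=3.8637 1/|dy|=1.0353
    cross y-line → (4,4), t=0.7454
    cross y-line → (4,5), t=1.7807
    cross x-line → (3,5), t=2.7046
    cross y-line → (3,6), t=2.8160 (wall)
  → r_2 = 2.8160
beam 3: φ=0°, α=150°
  d=(-0.8660,0.5000)  start (4,3)  tX=0.8083 tY=1.4400  stride 1/|dx|=1.1547 1/|dy|=2.0000
    cross x-line → (3,3), t=0.8083
    cross y-line → (3,4), t=1.4400
    cross x-line → (2,4), t=1.9630
    cross x-line → (1,4), t=3.1177
    cross y-line → (1,5), t=3.4400
    cross x-line → (0,5), t=4.2724 (wall)
  → r_3 = 4.2724
beam 4: φ=45°, α=195°
  d=(-0.9659,-0.2588)  start (4,3)  tX=0.7247 tY=1.0818  stride 1/|dx|=1.0353 1/|dy|=3.8637
    cross x-line → (3,3), t=0.7247
    cross y-line → (3,2), t=1.0818 (wall)
  → r_4 = 1.0818
beam 5: φ=90°, α=240°
  d=(-0.5000,-0.8660)  start (4,3)  tX=1.4000 tY=0.3233  stride 1/|dx|=2.0000 1/|dy|=1.1547
    cross y-line → (4,2), t=0.3233
    cross x-line → (3,2), t=1.4000 (wall)
  → r_5 = 1.4000

ranges = [0.6000, 2.8160, 4.2724, 1.0818, 1.4000]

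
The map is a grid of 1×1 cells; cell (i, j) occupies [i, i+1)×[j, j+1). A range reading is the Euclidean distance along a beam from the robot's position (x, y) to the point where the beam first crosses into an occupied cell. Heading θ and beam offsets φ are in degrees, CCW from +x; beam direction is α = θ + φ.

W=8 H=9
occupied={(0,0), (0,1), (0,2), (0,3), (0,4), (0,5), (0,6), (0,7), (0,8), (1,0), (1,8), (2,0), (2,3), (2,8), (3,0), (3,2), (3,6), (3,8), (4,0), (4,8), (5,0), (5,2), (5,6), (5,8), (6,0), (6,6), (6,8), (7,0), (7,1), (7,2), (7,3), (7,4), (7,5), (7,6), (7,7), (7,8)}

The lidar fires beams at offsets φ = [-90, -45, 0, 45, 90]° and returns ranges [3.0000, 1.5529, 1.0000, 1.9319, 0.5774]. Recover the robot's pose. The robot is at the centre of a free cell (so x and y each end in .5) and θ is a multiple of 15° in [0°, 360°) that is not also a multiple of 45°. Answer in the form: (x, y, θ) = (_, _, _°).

Candidates: 36 free-cell centres × 16 headings = 576 poses. Raycast each; keep the one whose scan matches to 4 dp.
  (4.5, 4.5, 300°): beam 1 = 1.7321 ≠ 3.0000 ✗
  (2.5, 1.5, 150°): beam 1 = 1.0000 ≠ 3.0000 ✗
  (6.5, 4.5, 105°): beam 1 = 0.5176 ≠ 3.0000 ✗
  (4.5, 3.5, 285°): beam 1 = 1.5529 ≠ 3.0000 ✗
  (4.5, 7.5, 285°): beam 1 = 3.6235 ≠ 3.0000 ✗
  …
  (1.5, 2.5, 60°): r_1=3.0000, r_2=1.5529, r_3=1.0000, r_4=1.9319, r_5=0.5774 — all match ✓
Only this pose fits every beam.

(x, y, θ) = (1.5, 2.5, 60°)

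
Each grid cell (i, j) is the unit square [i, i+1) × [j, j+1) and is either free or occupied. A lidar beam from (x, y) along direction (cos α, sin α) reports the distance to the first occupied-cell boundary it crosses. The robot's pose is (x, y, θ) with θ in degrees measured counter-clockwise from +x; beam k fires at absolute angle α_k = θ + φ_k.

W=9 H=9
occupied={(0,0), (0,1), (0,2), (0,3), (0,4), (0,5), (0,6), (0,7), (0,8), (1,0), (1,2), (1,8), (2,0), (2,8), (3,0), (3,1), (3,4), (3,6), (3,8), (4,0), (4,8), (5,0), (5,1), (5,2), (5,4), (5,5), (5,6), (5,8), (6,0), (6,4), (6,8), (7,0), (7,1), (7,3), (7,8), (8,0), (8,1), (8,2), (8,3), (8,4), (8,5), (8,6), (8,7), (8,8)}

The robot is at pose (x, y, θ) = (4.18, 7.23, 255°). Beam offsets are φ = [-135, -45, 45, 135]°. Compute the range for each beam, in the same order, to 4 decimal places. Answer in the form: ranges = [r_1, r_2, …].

ranges = [0.8891, 0.4600, 1.6400, 1.5400]

beam 1: φ=-135°, α=120°
  d=(-0.5000,0.8660)  start (4,7)  tX=0.3600 tY=0.8891  stride 1/|dx|=2.0000 1/|dy|=1.1547
    cross x-line → (3,7), t=0.3600
    cross y-line → (3,8), t=0.8891 (wall)
  → r_1 = 0.8891
beam 2: φ=-45°, α=210°
  d=(-0.8660,-0.5000)  start (4,7)  tX=0.2078 tY=0.4600  stride 1/|dx|=1.1547 1/|dy|=2.0000
    cross x-line → (3,7), t=0.2078
    cross y-line → (3,6), t=0.4600 (wall)
  → r_2 = 0.4600
beam 3: φ=45°, α=300°
  d=(0.5000,-0.8660)  start (4,7)  tX=1.6400 tY=0.2656  stride 1/|dx|=2.0000 1/|dy|=1.1547
    cross y-line → (4,6), t=0.2656
    cross y-line → (4,5), t=1.4203
    cross x-line → (5,5), t=1.6400 (wall)
  → r_3 = 1.6400
beam 4: φ=135°, α=30°
  d=(0.8660,0.5000)  start (4,7)  tX=0.9469 tY=1.5400  stride 1/|dx|=1.1547 1/|dy|=2.0000
    cross x-line → (5,7), t=0.9469
    cross y-line → (5,8), t=1.5400 (wall)
  → r_4 = 1.5400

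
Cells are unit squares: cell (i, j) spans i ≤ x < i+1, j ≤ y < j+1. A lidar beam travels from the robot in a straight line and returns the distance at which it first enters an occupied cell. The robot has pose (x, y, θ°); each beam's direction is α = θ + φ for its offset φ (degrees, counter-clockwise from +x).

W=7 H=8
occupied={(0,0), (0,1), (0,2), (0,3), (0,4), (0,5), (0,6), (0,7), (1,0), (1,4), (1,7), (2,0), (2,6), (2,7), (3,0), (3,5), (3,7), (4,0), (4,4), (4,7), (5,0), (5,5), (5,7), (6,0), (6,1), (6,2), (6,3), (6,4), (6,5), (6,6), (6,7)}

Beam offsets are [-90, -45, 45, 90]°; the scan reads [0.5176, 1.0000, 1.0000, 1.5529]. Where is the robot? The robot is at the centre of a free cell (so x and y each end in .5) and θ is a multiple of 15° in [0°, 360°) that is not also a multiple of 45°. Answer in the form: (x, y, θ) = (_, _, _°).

The pose lattice has 25·16 = 400 candidates. Test each by forward raycasting.
  (4.5, 1.5, 120°): beam 1 = 1.7321 ≠ 0.5176 ✗
  (4.5, 2.5, 345°): beam 1 = 1.5529 ≠ 0.5176 ✗
  (2.5, 1.5, 345°): beam 2 = 0.5774 ≠ 1.0000 ✗
  (3.5, 2.5, 30°): beam 1 = 1.7321 ≠ 0.5176 ✗
  …
  (4.5, 6.5, 195°): r_1=0.5176, r_2=1.0000, r_3=1.0000, r_4=1.5529 — all match ✓
Only this pose fits every beam.

(x, y, θ) = (4.5, 6.5, 195°)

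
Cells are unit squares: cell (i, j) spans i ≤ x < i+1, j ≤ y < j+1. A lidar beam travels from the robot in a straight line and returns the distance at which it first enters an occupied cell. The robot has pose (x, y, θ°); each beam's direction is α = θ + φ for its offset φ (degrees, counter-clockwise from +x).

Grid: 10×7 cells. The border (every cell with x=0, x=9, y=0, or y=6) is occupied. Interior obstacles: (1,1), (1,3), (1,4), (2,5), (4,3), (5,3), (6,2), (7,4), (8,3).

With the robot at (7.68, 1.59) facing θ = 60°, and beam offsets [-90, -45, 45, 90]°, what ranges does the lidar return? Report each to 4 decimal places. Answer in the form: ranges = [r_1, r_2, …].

ranges = [1.1800, 1.3666, 2.4950, 0.8200]

beam 1: φ=-90°, α=330°
  cosα=0.8660 sinα=-0.5000 | (7,1) | tMaxX 0.3695 tMaxY 1.1800 | tΔX 1.1547 tΔY 2.0000
    t=0.3695 [x] (8,1)
    t=1.1800 [y] (8,0) — stop
  → r_1 = 1.1800
beam 2: φ=-45°, α=15°
  cosα=0.9659 sinα=0.2588 | (7,1) | tMaxX 0.3313 tMaxY 1.5841 | tΔX 1.0353 tΔY 3.8637
    t=0.3313 [x] (8,1)
    t=1.3666 [x] (9,1) — stop
  → r_2 = 1.3666
beam 3: φ=45°, α=105°
  cosα=-0.2588 sinα=0.9659 | (7,1) | tMaxX 2.6273 tMaxY 0.4245 | tΔX 3.8637 tΔY 1.0353
    t=0.4245 [y] (7,2)
    t=1.4597 [y] (7,3)
    t=2.4950 [y] (7,4) — stop
  → r_3 = 2.4950
beam 4: φ=90°, α=150°
  cosα=-0.8660 sinα=0.5000 | (7,1) | tMaxX 0.7852 tMaxY 0.8200 | tΔX 1.1547 tΔY 2.0000
    t=0.7852 [x] (6,1)
    t=0.8200 [y] (6,2) — stop
  → r_4 = 0.8200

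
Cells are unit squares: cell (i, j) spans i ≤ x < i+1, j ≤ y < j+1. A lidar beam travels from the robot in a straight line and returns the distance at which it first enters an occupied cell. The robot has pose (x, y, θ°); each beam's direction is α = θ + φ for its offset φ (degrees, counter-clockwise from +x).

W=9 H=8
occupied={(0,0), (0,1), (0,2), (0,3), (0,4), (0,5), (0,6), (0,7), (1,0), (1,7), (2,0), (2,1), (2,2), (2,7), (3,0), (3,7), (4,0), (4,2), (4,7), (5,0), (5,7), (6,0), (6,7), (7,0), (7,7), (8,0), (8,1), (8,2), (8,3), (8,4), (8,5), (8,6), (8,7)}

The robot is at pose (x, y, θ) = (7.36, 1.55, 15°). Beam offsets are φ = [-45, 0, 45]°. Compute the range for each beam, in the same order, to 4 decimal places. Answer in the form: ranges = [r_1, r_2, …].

beam 1: φ=-45°, α=330°
  direction (0.8660, -0.5000); cell (7,1); t to first gridline: x 0.7390, y 1.1000 (then +1.1547 / +2.0000)
    (8,1) via x @ 0.7390  # hit
  → r_1 = 0.7390
beam 2: φ=0°, α=15°
  direction (0.9659, 0.2588); cell (7,1); t to first gridline: x 0.6626, y 1.7387 (then +1.0353 / +3.8637)
    (8,1) via x @ 0.6626  # hit
  → r_2 = 0.6626
beam 3: φ=45°, α=60°
  direction (0.5000, 0.8660); cell (7,1); t to first gridline: x 1.2800, y 0.5196 (then +2.0000 / +1.1547)
    (7,2) via y @ 0.5196
    (8,2) via x @ 1.2800  # hit
  → r_3 = 1.2800

ranges = [0.7390, 0.6626, 1.2800]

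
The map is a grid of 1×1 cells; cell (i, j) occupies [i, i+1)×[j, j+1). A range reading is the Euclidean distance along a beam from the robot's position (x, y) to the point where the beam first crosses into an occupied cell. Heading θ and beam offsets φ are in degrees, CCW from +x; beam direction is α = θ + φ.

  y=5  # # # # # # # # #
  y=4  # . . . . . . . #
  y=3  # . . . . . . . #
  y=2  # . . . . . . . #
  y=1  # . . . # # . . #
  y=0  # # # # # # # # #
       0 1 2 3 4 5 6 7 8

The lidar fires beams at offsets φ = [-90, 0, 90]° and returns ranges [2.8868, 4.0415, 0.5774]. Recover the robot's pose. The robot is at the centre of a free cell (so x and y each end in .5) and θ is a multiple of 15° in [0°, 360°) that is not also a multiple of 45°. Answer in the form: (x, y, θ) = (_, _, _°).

Enumerate (i+0.5, j+0.5, θ) over the 26 free cells and 16 admissible headings. For each, cast all 3 beams and compare to the given ranges.
  (2.5, 2.5, 150°): beam 2 = 1.7321 ≠ 4.0415 ✗
  (4.5, 3.5, 30°): beam 1 = 1.7321 ≠ 2.8868 ✗
  (7.5, 4.5, 330°): beam 1 = 3.0000 ≠ 2.8868 ✗
  (3.5, 1.5, 30°): beam 1 = 0.5774 ≠ 2.8868 ✗
  …
  (4.5, 2.5, 150°): r_1=2.8868, r_2=4.0415, r_3=0.5774 — all match ✓
Unique over the lattice → pose = (4.5, 2.5, 150°).

(x, y, θ) = (4.5, 2.5, 150°)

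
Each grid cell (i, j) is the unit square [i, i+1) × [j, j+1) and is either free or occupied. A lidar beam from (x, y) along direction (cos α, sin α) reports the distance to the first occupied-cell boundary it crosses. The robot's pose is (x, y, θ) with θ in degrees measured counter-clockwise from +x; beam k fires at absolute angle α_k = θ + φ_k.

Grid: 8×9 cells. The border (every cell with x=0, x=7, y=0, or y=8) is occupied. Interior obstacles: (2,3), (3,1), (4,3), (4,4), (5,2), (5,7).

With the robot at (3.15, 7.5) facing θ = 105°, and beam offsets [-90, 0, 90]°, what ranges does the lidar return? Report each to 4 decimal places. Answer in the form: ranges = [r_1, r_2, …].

beam 1: φ=-90°, α=15°
  dir = (cos 15°, sin 15°) = (0.9659, 0.2588); from cell (3,7)
  next x-line at t=0.8800, next y-line at t=1.9319; Δt_x=1.0353, Δt_y=3.8637
    x: enter (4,7) at t=0.8800
    x: enter (5,7) at t=1.9153 ← occupied
  → r_1 = 1.9153
beam 2: φ=0°, α=105°
  dir = (cos 105°, sin 105°) = (-0.2588, 0.9659); from cell (3,7)
  next x-line at t=0.5796, next y-line at t=0.5176; Δt_x=3.8637, Δt_y=1.0353
    y: enter (3,8) at t=0.5176 ← occupied
  → r_2 = 0.5176
beam 3: φ=90°, α=195°
  dir = (cos 195°, sin 195°) = (-0.9659, -0.2588); from cell (3,7)
  next x-line at t=0.1553, next y-line at t=1.9319; Δt_x=1.0353, Δt_y=3.8637
    x: enter (2,7) at t=0.1553
    x: enter (1,7) at t=1.1906
    y: enter (1,6) at t=1.9319
    x: enter (0,6) at t=2.2258 ← occupied
  → r_3 = 2.2258

ranges = [1.9153, 0.5176, 2.2258]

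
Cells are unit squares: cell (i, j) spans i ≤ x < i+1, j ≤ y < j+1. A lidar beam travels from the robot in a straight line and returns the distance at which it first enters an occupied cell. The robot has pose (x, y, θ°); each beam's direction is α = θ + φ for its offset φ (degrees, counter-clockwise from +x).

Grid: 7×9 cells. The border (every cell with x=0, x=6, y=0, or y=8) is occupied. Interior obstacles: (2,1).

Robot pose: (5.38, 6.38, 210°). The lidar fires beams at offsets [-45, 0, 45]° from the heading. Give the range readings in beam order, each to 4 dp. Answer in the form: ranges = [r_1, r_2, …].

ranges = [4.5345, 5.0576, 5.5698]

beam 1: φ=-45°, α=165°
  d=(-0.9659,0.2588)  start (5,6)  tX=0.3934 tY=2.3955  stride 1/|dx|=1.0353 1/|dy|=3.8637
    cross x-line → (4,6), t=0.3934
    cross x-line → (3,6), t=1.4287
    cross y-line → (3,7), t=2.3955
    cross x-line → (2,7), t=2.4640
    cross x-line → (1,7), t=3.4992
    cross x-line → (0,7), t=4.5345 (wall)
  → r_1 = 4.5345
beam 2: φ=0°, α=210°
  d=(-0.8660,-0.5000)  start (5,6)  tX=0.4388 tY=0.7600  stride 1/|dx|=1.1547 1/|dy|=2.0000
    cross x-line → (4,6), t=0.4388
    cross y-line → (4,5), t=0.7600
    cross x-line → (3,5), t=1.5935
    cross x-line → (2,5), t=2.7482
    cross y-line → (2,4), t=2.7600
    cross x-line → (1,4), t=3.9029
    cross y-line → (1,3), t=4.7600
    cross x-line → (0,3), t=5.0576 (wall)
  → r_2 = 5.0576
beam 3: φ=45°, α=255°
  d=(-0.2588,-0.9659)  start (5,6)  tX=1.4682 tY=0.3934  stride 1/|dx|=3.8637 1/|dy|=1.0353
    cross y-line → (5,5), t=0.3934
    cross y-line → (5,4), t=1.4287
    cross x-line → (4,4), t=1.4682
    cross y-line → (4,3), t=2.4640
    cross y-line → (4,2), t=3.4992
    cross y-line → (4,1), t=4.5345
    cross x-line → (3,1), t=5.3319
    cross y-line → (3,0), t=5.5698 (wall)
  → r_3 = 5.5698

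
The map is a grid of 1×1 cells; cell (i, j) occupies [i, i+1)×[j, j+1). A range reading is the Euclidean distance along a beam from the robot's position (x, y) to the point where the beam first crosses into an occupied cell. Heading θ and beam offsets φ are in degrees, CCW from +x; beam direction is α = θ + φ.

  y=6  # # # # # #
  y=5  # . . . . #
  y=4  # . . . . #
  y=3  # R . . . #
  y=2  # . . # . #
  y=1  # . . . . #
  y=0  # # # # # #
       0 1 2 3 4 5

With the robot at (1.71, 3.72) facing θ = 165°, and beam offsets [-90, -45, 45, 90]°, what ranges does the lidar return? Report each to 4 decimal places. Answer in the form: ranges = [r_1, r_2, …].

ranges = [2.3604, 1.4200, 0.8198, 2.7432]

beam 1: φ=-90°, α=75°
  direction (0.2588, 0.9659); cell (1,3); t to first gridline: x 1.1205, y 0.2899 (then +3.8637 / +1.0353)
    (1,4) via y @ 0.2899
    (2,4) via x @ 1.1205
    (2,5) via y @ 1.3252
    (2,6) via y @ 2.3604  # hit
  → r_1 = 2.3604
beam 2: φ=-45°, α=120°
  direction (-0.5000, 0.8660); cell (1,3); t to first gridline: x 1.4200, y 0.3233 (then +2.0000 / +1.1547)
    (1,4) via y @ 0.3233
    (0,4) via x @ 1.4200  # hit
  → r_2 = 1.4200
beam 3: φ=45°, α=210°
  direction (-0.8660, -0.5000); cell (1,3); t to first gridline: x 0.8198, y 1.4400 (then +1.1547 / +2.0000)
    (0,3) via x @ 0.8198  # hit
  → r_3 = 0.8198
beam 4: φ=90°, α=255°
  direction (-0.2588, -0.9659); cell (1,3); t to first gridline: x 2.7432, y 0.7454 (then +3.8637 / +1.0353)
    (1,2) via y @ 0.7454
    (1,1) via y @ 1.7807
    (0,1) via x @ 2.7432  # hit
  → r_4 = 2.7432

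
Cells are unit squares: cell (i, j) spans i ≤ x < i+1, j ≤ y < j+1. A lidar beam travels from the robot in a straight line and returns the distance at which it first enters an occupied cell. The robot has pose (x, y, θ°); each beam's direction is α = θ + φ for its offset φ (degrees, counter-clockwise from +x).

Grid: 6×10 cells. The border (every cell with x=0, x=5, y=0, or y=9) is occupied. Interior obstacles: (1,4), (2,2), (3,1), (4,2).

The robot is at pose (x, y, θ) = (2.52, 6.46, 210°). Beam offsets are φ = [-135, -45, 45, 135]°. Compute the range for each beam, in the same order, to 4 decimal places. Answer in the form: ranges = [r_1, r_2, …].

ranges = [2.6296, 1.5736, 2.0091, 2.5675]

beam 1: φ=-135°, α=75°
  cosα=0.2588 sinα=0.9659 | (2,6) | tMaxX 1.8546 tMaxY 0.5590 | tΔX 3.8637 tΔY 1.0353
    t=0.5590 [y] (2,7)
    t=1.5943 [y] (2,8)
    t=1.8546 [x] (3,8)
    t=2.6296 [y] (3,9) — stop
  → r_1 = 2.6296
beam 2: φ=-45°, α=165°
  cosα=-0.9659 sinα=0.2588 | (2,6) | tMaxX 0.5383 tMaxY 2.0864 | tΔX 1.0353 tΔY 3.8637
    t=0.5383 [x] (1,6)
    t=1.5736 [x] (0,6) — stop
  → r_2 = 1.5736
beam 3: φ=45°, α=255°
  cosα=-0.2588 sinα=-0.9659 | (2,6) | tMaxX 2.0091 tMaxY 0.4762 | tΔX 3.8637 tΔY 1.0353
    t=0.4762 [y] (2,5)
    t=1.5115 [y] (2,4)
    t=2.0091 [x] (1,4) — stop
  → r_3 = 2.0091
beam 4: φ=135°, α=345°
  cosα=0.9659 sinα=-0.2588 | (2,6) | tMaxX 0.4969 tMaxY 1.7773 | tΔX 1.0353 tΔY 3.8637
    t=0.4969 [x] (3,6)
    t=1.5322 [x] (4,6)
    t=1.7773 [y] (4,5)
    t=2.5675 [x] (5,5) — stop
  → r_4 = 2.5675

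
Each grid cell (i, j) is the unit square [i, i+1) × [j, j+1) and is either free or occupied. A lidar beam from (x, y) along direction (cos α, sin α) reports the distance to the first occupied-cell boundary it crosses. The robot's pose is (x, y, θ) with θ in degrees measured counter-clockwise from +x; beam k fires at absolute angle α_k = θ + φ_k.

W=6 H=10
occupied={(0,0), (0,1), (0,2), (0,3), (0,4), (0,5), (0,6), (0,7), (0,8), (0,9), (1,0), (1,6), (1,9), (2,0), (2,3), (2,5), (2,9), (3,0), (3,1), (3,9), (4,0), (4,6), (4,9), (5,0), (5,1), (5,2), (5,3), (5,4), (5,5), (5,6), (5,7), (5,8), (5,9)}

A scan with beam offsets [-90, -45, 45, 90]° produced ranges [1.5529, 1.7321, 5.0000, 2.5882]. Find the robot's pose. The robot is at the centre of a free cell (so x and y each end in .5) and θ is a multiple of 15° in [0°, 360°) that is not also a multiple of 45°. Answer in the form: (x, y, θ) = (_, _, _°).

The pose lattice has 27·16 = 432 candidates. Test each by forward raycasting.
  (2.5, 2.5, 255°): beam 3 = 1.0000 ≠ 5.0000 ✗
  (2.5, 8.5, 120°): beam 1 = 1.0000 ≠ 1.5529 ✗
  (2.5, 7.5, 330°): beam 1 = 1.0000 ≠ 1.5529 ✗
  …
  (2.5, 8.5, 255°): r_1=1.5529, r_2=1.7321, r_3=5.0000, r_4=2.5882 — all match ✓
No second candidate reproduces the full scan.

(x, y, θ) = (2.5, 8.5, 255°)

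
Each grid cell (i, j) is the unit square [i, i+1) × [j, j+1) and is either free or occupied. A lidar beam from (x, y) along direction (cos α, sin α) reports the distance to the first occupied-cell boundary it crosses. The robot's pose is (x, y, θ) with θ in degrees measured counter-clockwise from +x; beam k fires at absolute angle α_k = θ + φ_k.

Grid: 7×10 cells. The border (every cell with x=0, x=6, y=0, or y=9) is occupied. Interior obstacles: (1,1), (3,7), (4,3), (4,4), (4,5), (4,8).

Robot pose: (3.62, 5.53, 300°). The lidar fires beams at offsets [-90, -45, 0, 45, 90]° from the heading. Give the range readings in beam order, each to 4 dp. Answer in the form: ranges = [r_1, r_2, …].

ranges = [3.0253, 4.6898, 0.7600, 0.3934, 0.4388]

beam 1: φ=-90°, α=210°
  d=(-0.8660,-0.5000)  start (3,5)  tX=0.7159 tY=1.0600  stride 1/|dx|=1.1547 1/|dy|=2.0000
    cross x-line → (2,5), t=0.7159
    cross y-line → (2,4), t=1.0600
    cross x-line → (1,4), t=1.8706
    cross x-line → (0,4), t=3.0253 (wall)
  → r_1 = 3.0253
beam 2: φ=-45°, α=255°
  d=(-0.2588,-0.9659)  start (3,5)  tX=2.3955 tY=0.5487  stride 1/|dx|=3.8637 1/|dy|=1.0353
    cross y-line → (3,4), t=0.5487
    cross y-line → (3,3), t=1.5840
    cross x-line → (2,3), t=2.3955
    cross y-line → (2,2), t=2.6192
    cross y-line → (2,1), t=3.6545
    cross y-line → (2,0), t=4.6898 (wall)
  → r_2 = 4.6898
beam 3: φ=0°, α=300°
  d=(0.5000,-0.8660)  start (3,5)  tX=0.7600 tY=0.6120  stride 1/|dx|=2.0000 1/|dy|=1.1547
    cross y-line → (3,4), t=0.6120
    cross x-line → (4,4), t=0.7600 (wall)
  → r_3 = 0.7600
beam 4: φ=45°, α=345°
  d=(0.9659,-0.2588)  start (3,5)  tX=0.3934 tY=2.0478  stride 1/|dx|=1.0353 1/|dy|=3.8637
    cross x-line → (4,5), t=0.3934 (wall)
  → r_4 = 0.3934
beam 5: φ=90°, α=30°
  d=(0.8660,0.5000)  start (3,5)  tX=0.4388 tY=0.9400  stride 1/|dx|=1.1547 1/|dy|=2.0000
    cross x-line → (4,5), t=0.4388 (wall)
  → r_5 = 0.4388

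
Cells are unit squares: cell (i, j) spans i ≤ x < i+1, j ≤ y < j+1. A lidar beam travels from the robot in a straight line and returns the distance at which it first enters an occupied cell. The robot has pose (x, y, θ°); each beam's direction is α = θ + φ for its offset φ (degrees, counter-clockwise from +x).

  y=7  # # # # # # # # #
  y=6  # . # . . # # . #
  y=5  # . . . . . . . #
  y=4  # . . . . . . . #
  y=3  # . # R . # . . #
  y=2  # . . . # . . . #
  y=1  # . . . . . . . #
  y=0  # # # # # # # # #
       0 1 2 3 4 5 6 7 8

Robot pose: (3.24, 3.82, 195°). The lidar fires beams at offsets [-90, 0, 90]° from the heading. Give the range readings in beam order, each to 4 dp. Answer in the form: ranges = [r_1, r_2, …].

ranges = [2.2569, 0.2485, 2.9195]

beam 1: φ=-90°, α=105°
  d=(-0.2588,0.9659)  start (3,3)  tX=0.9273 tY=0.1863  stride 1/|dx|=3.8637 1/|dy|=1.0353
    cross y-line → (3,4), t=0.1863
    cross x-line → (2,4), t=0.9273
    cross y-line → (2,5), t=1.2216
    cross y-line → (2,6), t=2.2569 (wall)
  → r_1 = 2.2569
beam 2: φ=0°, α=195°
  d=(-0.9659,-0.2588)  start (3,3)  tX=0.2485 tY=3.1682  stride 1/|dx|=1.0353 1/|dy|=3.8637
    cross x-line → (2,3), t=0.2485 (wall)
  → r_2 = 0.2485
beam 3: φ=90°, α=285°
  d=(0.2588,-0.9659)  start (3,3)  tX=2.9364 tY=0.8489  stride 1/|dx|=3.8637 1/|dy|=1.0353
    cross y-line → (3,2), t=0.8489
    cross y-line → (3,1), t=1.8842
    cross y-line → (3,0), t=2.9195 (wall)
  → r_3 = 2.9195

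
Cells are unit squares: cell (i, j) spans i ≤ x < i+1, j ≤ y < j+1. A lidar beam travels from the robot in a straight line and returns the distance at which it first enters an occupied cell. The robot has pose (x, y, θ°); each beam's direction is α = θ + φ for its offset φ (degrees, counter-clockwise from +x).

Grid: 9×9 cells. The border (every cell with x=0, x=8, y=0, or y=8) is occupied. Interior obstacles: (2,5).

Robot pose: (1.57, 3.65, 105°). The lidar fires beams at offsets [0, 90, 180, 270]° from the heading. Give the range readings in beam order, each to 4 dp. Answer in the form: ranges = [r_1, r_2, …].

ranges = [2.2023, 0.5901, 2.7435, 6.6568]

beam 1: φ=0°, α=105°
  cosα=-0.2588 sinα=0.9659 | (1,3) | tMaxX 2.2023 tMaxY 0.3623 | tΔX 3.8637 tΔY 1.0353
    t=0.3623 [y] (1,4)
    t=1.3976 [y] (1,5)
    t=2.2023 [x] (0,5) — stop
  → r_1 = 2.2023
beam 2: φ=90°, α=195°
  cosα=-0.9659 sinα=-0.2588 | (1,3) | tMaxX 0.5901 tMaxY 2.5114 | tΔX 1.0353 tΔY 3.8637
    t=0.5901 [x] (0,3) — stop
  → r_2 = 0.5901
beam 3: φ=180°, α=285°
  cosα=0.2588 sinα=-0.9659 | (1,3) | tMaxX 1.6614 tMaxY 0.6729 | tΔX 3.8637 tΔY 1.0353
    t=0.6729 [y] (1,2)
    t=1.6614 [x] (2,2)
    t=1.7082 [y] (2,1)
    t=2.7435 [y] (2,0) — stop
  → r_3 = 2.7435
beam 4: φ=270°, α=15°
  cosα=0.9659 sinα=0.2588 | (1,3) | tMaxX 0.4452 tMaxY 1.3523 | tΔX 1.0353 tΔY 3.8637
    t=0.4452 [x] (2,3)
    t=1.3523 [y] (2,4)
    t=1.4804 [x] (3,4)
    t=2.5157 [x] (4,4)
    t=3.5510 [x] (5,4)
    t=4.5863 [x] (6,4)
    t=5.2160 [y] (6,5)
    t=5.6215 [x] (7,5)
    t=6.6568 [x] (8,5) — stop
  → r_4 = 6.6568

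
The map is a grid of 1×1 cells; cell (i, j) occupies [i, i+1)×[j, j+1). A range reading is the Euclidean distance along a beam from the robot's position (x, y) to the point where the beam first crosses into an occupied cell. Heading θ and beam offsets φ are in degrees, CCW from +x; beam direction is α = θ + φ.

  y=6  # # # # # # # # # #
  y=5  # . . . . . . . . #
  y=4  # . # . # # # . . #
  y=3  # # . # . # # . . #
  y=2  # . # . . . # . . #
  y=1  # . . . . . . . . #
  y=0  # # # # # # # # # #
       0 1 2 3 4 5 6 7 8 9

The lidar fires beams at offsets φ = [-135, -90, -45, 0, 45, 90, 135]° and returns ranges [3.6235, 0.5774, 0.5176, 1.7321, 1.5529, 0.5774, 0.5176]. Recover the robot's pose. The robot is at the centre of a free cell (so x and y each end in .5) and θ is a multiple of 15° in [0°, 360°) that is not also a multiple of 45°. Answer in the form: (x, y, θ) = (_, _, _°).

(x, y, θ) = (2.5, 1.5, 150°)

Candidates: 30 free-cell centres × 16 headings = 480 poses. Raycast each; keep the one whose scan matches to 4 dp.
  (8.5, 2.5, 210°): beam 1 = 1.9319 ≠ 3.6235 ✗
  (8.5, 2.5, 255°): beam 1 = 4.0415 ≠ 3.6235 ✗
  (8.5, 2.5, 240°): beam 2 = 1.7321 ≠ 0.5774 ✗
  …
  (2.5, 1.5, 150°): r_1=3.6235, r_2=0.5774, r_3=0.5176, r_4=1.7321, r_5=1.5529, r_6=0.5774, r_7=0.5176 — all match ✓
Only this pose fits every beam.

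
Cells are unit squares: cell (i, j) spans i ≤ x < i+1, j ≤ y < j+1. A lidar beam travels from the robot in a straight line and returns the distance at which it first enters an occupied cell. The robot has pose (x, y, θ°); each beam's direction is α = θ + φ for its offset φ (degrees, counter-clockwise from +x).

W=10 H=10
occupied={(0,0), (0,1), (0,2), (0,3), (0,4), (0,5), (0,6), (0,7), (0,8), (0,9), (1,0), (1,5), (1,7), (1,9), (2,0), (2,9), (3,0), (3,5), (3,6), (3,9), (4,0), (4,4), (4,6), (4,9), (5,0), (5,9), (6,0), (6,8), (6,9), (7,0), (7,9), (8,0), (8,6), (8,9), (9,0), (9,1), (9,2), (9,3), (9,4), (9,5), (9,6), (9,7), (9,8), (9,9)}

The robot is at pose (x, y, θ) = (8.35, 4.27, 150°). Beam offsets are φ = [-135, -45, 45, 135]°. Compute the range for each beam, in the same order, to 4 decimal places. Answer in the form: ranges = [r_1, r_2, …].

beam 1: φ=-135°, α=15°
  direction (0.9659, 0.2588); cell (8,4); t to first gridline: x 0.6729, y 2.8205 (then +1.0353 / +3.8637)
    (9,4) via x @ 0.6729  # hit
  → r_1 = 0.6729
beam 2: φ=-45°, α=105°
  direction (-0.2588, 0.9659); cell (8,4); t to first gridline: x 1.3523, y 0.7558 (then +3.8637 / +1.0353)
    (8,5) via y @ 0.7558
    (7,5) via x @ 1.3523
    (7,6) via y @ 1.7910
    (7,7) via y @ 2.8263
    (7,8) via y @ 3.8616
    (7,9) via y @ 4.8969  # hit
  → r_2 = 4.8969
beam 3: φ=45°, α=195°
  direction (-0.9659, -0.2588); cell (8,4); t to first gridline: x 0.3623, y 1.0432 (then +1.0353 / +3.8637)
    (7,4) via x @ 0.3623
    (7,3) via y @ 1.0432
    (6,3) via x @ 1.3976
    (5,3) via x @ 2.4329
    (4,3) via x @ 3.4682
    (3,3) via x @ 4.5035
    (3,2) via y @ 4.9069
    (2,2) via x @ 5.5387
    (1,2) via x @ 6.5740
    (0,2) via x @ 7.6093  # hit
  → r_3 = 7.6093
beam 4: φ=135°, α=285°
  direction (0.2588, -0.9659); cell (8,4); t to first gridline: x 2.5114, y 0.2795 (then +3.8637 / +1.0353)
    (8,3) via y @ 0.2795
    (8,2) via y @ 1.3148
    (8,1) via y @ 2.3501
    (9,1) via x @ 2.5114  # hit
  → r_4 = 2.5114

ranges = [0.6729, 4.8969, 7.6093, 2.5114]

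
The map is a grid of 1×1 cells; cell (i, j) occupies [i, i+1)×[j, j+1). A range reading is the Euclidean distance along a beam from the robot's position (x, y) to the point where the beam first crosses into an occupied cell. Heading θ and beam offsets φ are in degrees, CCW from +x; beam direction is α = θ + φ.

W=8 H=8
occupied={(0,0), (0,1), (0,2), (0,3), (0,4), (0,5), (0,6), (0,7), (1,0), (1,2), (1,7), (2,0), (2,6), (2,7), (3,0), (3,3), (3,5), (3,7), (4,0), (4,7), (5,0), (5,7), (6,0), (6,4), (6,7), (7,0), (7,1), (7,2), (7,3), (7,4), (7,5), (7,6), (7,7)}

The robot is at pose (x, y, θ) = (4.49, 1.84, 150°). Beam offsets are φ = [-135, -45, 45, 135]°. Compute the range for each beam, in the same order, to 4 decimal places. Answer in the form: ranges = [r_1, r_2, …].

ranges = [2.5985, 1.8932, 3.2455, 0.8696]

beam 1: φ=-135°, α=15°
  d=(0.9659,0.2588)  start (4,1)  tX=0.5280 tY=0.6182  stride 1/|dx|=1.0353 1/|dy|=3.8637
    cross x-line → (5,1), t=0.5280
    cross y-line → (5,2), t=0.6182
    cross x-line → (6,2), t=1.5633
    cross x-line → (7,2), t=2.5985 (wall)
  → r_1 = 2.5985
beam 2: φ=-45°, α=105°
  d=(-0.2588,0.9659)  start (4,1)  tX=1.8932 tY=0.1656  stride 1/|dx|=3.8637 1/|dy|=1.0353
    cross y-line → (4,2), t=0.1656
    cross y-line → (4,3), t=1.2009
    cross x-line → (3,3), t=1.8932 (wall)
  → r_2 = 1.8932
beam 3: φ=45°, α=195°
  d=(-0.9659,-0.2588)  start (4,1)  tX=0.5073 tY=3.2455  stride 1/|dx|=1.0353 1/|dy|=3.8637
    cross x-line → (3,1), t=0.5073
    cross x-line → (2,1), t=1.5426
    cross x-line → (1,1), t=2.5778
    cross y-line → (1,0), t=3.2455 (wall)
  → r_3 = 3.2455
beam 4: φ=135°, α=285°
  d=(0.2588,-0.9659)  start (4,1)  tX=1.9705 tY=0.8696  stride 1/|dx|=3.8637 1/|dy|=1.0353
    cross y-line → (4,0), t=0.8696 (wall)
  → r_4 = 0.8696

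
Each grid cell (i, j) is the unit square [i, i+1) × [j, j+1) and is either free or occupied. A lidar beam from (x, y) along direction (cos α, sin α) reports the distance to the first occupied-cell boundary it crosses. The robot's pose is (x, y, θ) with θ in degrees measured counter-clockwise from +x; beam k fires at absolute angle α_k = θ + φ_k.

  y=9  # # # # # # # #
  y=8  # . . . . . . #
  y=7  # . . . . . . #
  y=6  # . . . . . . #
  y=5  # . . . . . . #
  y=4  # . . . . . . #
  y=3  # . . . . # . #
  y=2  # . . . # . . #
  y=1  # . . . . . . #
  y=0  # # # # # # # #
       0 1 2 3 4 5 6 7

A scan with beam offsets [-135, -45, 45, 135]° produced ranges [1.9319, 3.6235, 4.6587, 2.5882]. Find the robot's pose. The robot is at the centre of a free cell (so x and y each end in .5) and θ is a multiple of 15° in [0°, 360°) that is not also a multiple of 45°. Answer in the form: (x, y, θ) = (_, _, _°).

Enumerate (i+0.5, j+0.5, θ) over the 46 free cells and 16 admissible headings. For each, cast all 4 beams and compare to the given ranges.
  (2.5, 1.5, 15°): beam 1 = 0.5774 ≠ 1.9319 ✗
  (1.5, 6.5, 150°): beam 1 = 5.6940 ≠ 1.9319 ✗
  (6.5, 7.5, 330°): beam 1 = 5.6940 ≠ 1.9319 ✗
  …
  (3.5, 4.5, 60°): r_1=1.9319, r_2=3.6235, r_3=4.6587, r_4=2.5882 — all match ✓
Unique over the lattice → pose = (3.5, 4.5, 60°).

(x, y, θ) = (3.5, 4.5, 60°)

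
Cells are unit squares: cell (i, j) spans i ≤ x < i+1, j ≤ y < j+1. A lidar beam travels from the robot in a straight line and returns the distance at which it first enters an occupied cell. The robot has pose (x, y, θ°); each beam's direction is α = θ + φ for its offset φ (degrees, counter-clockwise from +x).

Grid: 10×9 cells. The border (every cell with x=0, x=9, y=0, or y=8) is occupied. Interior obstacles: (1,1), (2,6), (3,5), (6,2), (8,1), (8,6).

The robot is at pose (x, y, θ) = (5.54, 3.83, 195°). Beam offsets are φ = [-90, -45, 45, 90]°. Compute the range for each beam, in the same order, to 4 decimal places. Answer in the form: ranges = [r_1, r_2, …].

ranges = [4.3171, 2.3400, 3.2678, 1.7773]

beam 1: φ=-90°, α=105°
  direction (-0.2588, 0.9659); cell (5,3); t to first gridline: x 2.0864, y 0.1760 (then +3.8637 / +1.0353)
    (5,4) via y @ 0.1760
    (5,5) via y @ 1.2113
    (4,5) via x @ 2.0864
    (4,6) via y @ 2.2465
    (4,7) via y @ 3.2818
    (4,8) via y @ 4.3171  # hit
  → r_1 = 4.3171
beam 2: φ=-45°, α=150°
  direction (-0.8660, 0.5000); cell (5,3); t to first gridline: x 0.6235, y 0.3400 (then +1.1547 / +2.0000)
    (5,4) via y @ 0.3400
    (4,4) via x @ 0.6235
    (3,4) via x @ 1.7782
    (3,5) via y @ 2.3400  # hit
  → r_2 = 2.3400
beam 3: φ=45°, α=240°
  direction (-0.5000, -0.8660); cell (5,3); t to first gridline: x 1.0800, y 0.9584 (then +2.0000 / +1.1547)
    (5,2) via y @ 0.9584
    (4,2) via x @ 1.0800
    (4,1) via y @ 2.1131
    (3,1) via x @ 3.0800
    (3,0) via y @ 3.2678  # hit
  → r_3 = 3.2678
beam 4: φ=90°, α=285°
  direction (0.2588, -0.9659); cell (5,3); t to first gridline: x 1.7773, y 0.8593 (then +3.8637 / +1.0353)
    (5,2) via y @ 0.8593
    (6,2) via x @ 1.7773  # hit
  → r_4 = 1.7773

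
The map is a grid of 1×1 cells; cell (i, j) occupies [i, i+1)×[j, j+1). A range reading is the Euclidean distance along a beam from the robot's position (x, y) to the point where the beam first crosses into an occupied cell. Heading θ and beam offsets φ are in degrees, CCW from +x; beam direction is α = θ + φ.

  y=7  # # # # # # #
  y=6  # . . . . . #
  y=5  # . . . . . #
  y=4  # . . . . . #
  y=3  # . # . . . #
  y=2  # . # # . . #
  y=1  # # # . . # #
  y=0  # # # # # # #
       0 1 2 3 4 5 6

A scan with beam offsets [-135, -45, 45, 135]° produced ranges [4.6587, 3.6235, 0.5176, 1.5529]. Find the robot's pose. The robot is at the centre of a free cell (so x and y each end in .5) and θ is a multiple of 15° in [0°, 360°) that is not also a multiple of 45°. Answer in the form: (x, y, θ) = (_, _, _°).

Candidates: 24 free-cell centres × 16 headings = 384 poses. Raycast each; keep the one whose scan matches to 4 dp.
  (1.5, 5.5, 210°): beam 1 = 1.5529 ≠ 4.6587 ✗
  (4.5, 3.5, 165°): beam 1 = 1.7321 ≠ 4.6587 ✗
  (4.5, 1.5, 255°): beam 1 = 1.0000 ≠ 4.6587 ✗
  …
  (2.5, 6.5, 30°): r_1=4.6587, r_2=3.6235, r_3=0.5176, r_4=1.5529 — all match ✓
No second candidate reproduces the full scan.

(x, y, θ) = (2.5, 6.5, 30°)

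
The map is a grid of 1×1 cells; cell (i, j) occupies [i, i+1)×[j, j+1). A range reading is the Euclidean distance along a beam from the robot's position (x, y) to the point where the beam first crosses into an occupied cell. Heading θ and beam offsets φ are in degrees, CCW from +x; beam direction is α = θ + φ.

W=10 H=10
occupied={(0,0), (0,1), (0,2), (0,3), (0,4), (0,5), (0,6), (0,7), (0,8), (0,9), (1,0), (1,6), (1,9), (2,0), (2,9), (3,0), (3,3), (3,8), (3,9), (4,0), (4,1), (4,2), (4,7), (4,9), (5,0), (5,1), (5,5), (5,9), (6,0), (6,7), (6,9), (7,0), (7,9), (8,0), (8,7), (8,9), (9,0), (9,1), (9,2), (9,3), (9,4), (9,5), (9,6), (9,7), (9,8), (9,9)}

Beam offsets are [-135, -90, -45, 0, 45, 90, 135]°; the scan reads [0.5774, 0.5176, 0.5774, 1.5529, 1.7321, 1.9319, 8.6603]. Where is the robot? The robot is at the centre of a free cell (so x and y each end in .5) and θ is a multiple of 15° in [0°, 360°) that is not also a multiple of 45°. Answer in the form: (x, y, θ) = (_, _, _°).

The pose lattice has 54·16 = 864 candidates. Test each by forward raycasting.
  (6.5, 5.5, 300°): beam 1 = 0.5176 ≠ 0.5774 ✗
  (5.5, 2.5, 30°): beam 1 = 0.5176 ≠ 0.5774 ✗
  (6.5, 4.5, 105°): beam 1 = 2.8868 ≠ 0.5774 ✗
  (8.5, 8.5, 150°): beam 1 = 0.5176 ≠ 0.5774 ✗
  (6.5, 4.5, 345°): beam 1 = 2.8868 ≠ 0.5774 ✗
  …
  (2.5, 8.5, 165°): r_1=0.5774, r_2=0.5176, r_3=0.5774, r_4=1.5529, r_5=1.7321, r_6=1.9319, r_7=8.6603 — all match ✓
Only this pose fits every beam.

(x, y, θ) = (2.5, 8.5, 165°)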